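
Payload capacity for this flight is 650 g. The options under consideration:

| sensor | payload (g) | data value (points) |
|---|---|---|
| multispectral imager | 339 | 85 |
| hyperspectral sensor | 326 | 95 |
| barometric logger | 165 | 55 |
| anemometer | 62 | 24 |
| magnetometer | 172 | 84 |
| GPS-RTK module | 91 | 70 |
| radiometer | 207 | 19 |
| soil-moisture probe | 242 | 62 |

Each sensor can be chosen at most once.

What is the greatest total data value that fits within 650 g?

249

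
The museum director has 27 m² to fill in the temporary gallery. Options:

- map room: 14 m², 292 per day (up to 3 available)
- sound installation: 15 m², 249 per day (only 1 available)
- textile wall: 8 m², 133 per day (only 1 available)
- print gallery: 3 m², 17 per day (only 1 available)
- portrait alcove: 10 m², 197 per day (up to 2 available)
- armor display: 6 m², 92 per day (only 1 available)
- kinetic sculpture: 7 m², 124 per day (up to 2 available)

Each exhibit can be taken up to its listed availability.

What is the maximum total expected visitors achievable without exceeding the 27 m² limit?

A density-first pass picks map room + print gallery + portrait alcove — 506 at 27 m².
Replace map room and print gallery with portrait alcove + kinetic sculpture: the trade gains 12 net, giving 518 at 27 m².
No other feasible combination exceeds 518.

518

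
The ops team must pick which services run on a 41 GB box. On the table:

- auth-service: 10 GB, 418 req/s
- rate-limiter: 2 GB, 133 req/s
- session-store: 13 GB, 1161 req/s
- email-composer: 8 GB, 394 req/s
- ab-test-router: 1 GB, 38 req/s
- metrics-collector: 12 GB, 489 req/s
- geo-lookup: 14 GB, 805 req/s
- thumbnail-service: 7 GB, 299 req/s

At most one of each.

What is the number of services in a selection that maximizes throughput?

Best achievable throughput is 2588.
For example rate-limiter + session-store + metrics-collector + geo-lookup achieves it, using 41 GB.
Any selection reaching 2588 contains exactly 4 services.

4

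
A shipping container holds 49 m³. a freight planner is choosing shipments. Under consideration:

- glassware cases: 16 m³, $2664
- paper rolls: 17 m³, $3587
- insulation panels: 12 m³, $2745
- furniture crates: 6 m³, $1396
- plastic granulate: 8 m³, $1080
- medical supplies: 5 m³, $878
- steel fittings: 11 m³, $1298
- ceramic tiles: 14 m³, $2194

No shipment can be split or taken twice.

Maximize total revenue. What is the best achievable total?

Filling by ratio: paper rolls + insulation panels + furniture crates + plastic granulate + medical supplies for 9686, with 1 m³ left unused.
The 13 m³ tied up in plastic granulate and medical supplies is better spent on ceramic tiles — total rises to 9922 (49 m³).
Runner-up paper rolls + insulation panels + furniture crates + plastic granulate + medical supplies tops out at 9686.

9922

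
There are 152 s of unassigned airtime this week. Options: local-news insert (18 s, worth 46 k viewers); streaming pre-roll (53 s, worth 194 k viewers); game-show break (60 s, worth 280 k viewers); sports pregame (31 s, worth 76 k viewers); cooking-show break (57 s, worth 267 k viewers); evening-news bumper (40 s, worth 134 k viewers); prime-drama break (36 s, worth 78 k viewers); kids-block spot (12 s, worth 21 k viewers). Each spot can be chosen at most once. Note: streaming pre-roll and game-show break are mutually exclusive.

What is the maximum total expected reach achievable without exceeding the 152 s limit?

Taking the top-ratio spots first gives local-news insert + game-show break + cooking-show break + kids-block spot for 614 (147 s).
Dropping local-news insert and kids-block spot frees 30 s; slotting in sports pregame (31 s) lifts the total to 623 at 148 s.
Nothing else feasible within 152 s beats 623.

623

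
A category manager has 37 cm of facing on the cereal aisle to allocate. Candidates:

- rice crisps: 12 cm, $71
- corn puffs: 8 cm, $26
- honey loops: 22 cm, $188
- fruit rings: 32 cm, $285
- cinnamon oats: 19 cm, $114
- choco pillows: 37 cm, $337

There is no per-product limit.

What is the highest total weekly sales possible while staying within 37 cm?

Best packing: choco pillows — 37 cm, 337 total.
Every other selection either busts 37 cm or fails to beat 337.

337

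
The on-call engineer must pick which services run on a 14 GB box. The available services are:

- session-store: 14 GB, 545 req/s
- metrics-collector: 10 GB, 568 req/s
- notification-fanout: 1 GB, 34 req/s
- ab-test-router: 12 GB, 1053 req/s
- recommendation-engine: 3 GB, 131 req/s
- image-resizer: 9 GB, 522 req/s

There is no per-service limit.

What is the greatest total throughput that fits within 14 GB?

1121

Taking 2×notification-fanout + ab-test-router: 14 GB used, 1121 in throughput.
Nothing else within 14 GB beats 1121.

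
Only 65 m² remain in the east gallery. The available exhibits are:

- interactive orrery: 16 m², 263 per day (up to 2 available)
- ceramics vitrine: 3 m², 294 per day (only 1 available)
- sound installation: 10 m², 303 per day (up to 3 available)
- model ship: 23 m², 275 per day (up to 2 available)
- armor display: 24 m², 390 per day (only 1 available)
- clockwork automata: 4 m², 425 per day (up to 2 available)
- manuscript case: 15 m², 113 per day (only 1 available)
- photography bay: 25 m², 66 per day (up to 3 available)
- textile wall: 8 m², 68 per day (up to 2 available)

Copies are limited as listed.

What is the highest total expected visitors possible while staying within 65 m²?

2443

Taking the top-ratio exhibits first gives interactive orrery + ceramics vitrine + 3×sound installation + 2×clockwork automata + textile wall for 2384 (65 m²).
The 24 m² tied up in interactive orrery and textile wall is better spent on armor display — total rises to 2443 (65 m²).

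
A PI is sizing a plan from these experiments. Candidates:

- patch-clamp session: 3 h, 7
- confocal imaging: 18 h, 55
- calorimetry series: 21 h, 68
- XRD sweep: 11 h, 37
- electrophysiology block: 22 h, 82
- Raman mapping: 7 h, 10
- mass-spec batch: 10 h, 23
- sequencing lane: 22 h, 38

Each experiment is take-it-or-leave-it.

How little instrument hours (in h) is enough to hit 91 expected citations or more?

29

Look for the lowest-instrument combination reaching 91.
confocal imaging + XRD sweep: 92 expected citations at 29 h.
Below 29 h the best achievable stays under 91.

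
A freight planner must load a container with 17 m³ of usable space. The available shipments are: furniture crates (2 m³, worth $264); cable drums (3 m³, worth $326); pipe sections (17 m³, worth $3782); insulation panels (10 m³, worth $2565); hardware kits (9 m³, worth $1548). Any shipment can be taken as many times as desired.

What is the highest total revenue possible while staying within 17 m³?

3782

Filling by ratio: 3×furniture crates + insulation panels for 3357, with 1 m³ left unused.
The 16 m³ tied up in 3×furniture crates and insulation panels is better spent on pipe sections — total rises to 3782 (17 m³).
Every other selection either busts 17 m³ or fails to beat 3782.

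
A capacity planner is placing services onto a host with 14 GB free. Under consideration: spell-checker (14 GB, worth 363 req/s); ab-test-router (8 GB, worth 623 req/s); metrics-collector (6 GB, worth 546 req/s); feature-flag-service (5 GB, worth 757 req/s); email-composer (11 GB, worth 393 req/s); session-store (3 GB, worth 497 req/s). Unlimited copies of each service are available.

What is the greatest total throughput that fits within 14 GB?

2248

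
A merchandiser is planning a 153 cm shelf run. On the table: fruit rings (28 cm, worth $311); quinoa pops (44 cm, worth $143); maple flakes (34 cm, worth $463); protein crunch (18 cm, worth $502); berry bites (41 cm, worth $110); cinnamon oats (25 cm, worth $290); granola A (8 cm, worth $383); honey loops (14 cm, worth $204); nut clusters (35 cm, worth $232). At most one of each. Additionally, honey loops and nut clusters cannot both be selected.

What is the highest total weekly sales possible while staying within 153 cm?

2181

A density-first pass picks fruit rings + maple flakes + protein crunch + cinnamon oats + granola A + honey loops — 2153 at 127 cm.
The 14 cm tied up in honey loops is better spent on nut clusters — total rises to 2181 (148 cm).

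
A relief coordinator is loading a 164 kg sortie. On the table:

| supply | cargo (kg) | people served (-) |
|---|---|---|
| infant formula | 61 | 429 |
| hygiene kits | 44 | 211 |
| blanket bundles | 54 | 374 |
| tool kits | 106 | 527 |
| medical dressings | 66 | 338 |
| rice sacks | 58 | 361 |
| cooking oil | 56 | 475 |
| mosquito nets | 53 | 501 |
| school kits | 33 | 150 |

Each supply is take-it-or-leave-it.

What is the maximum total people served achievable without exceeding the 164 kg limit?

Blanket bundles + cooking oil + mosquito nets uses 163 of the 164 kg and totals 1350.

1350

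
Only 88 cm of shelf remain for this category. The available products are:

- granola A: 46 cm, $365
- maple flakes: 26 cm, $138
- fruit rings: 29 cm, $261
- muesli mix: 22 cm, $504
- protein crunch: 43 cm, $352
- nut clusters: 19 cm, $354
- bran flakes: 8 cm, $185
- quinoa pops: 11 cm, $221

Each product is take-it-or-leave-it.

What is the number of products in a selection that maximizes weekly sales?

Optimal total is 1402.
One optimal bundle: maple flakes + muesli mix + nut clusters + bran flakes + quinoa pops (86 cm).
Any selection reaching 1402 contains exactly 5 products.

5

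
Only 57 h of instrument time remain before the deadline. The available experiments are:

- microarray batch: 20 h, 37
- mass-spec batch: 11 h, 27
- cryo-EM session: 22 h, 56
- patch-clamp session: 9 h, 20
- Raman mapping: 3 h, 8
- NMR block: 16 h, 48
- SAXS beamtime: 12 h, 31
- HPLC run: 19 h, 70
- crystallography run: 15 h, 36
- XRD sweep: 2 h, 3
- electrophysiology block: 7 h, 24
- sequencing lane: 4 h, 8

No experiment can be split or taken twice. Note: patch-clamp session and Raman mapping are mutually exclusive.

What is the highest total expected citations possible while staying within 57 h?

181

The ratio ordering already packs tightly: Raman mapping + NMR block + SAXS beamtime + HPLC run + electrophysiology block, 57 h, 181.
Nothing else feasible within 57 h beats 181.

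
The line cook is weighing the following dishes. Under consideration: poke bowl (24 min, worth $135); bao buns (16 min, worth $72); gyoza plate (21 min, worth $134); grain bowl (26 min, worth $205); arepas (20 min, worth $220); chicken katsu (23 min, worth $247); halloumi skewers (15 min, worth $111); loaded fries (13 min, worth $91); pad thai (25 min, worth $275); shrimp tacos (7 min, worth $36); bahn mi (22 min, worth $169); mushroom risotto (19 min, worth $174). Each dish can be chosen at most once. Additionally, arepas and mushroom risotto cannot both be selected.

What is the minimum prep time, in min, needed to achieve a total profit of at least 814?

81

Look for the lowest-prep combination reaching 814.
arepas + chicken katsu + loaded fries + pad thai reaches 833 using 81 min.
No combination under 81 min hits 814.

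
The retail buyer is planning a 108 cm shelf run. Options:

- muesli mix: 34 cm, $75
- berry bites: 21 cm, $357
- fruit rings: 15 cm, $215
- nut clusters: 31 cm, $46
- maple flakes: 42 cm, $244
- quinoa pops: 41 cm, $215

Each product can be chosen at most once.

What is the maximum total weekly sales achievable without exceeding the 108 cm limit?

833

By weekly sales per cm: berry bites 17.00, fruit rings 14.33, maple flakes 5.81 lead.
The ratio heuristic lands on berry bites + fruit rings + maple flakes (816) but leaves 30 cm idle.
Replace maple flakes with nut clusters + quinoa pops: the trade gains 17 net, giving 833 at 108 cm.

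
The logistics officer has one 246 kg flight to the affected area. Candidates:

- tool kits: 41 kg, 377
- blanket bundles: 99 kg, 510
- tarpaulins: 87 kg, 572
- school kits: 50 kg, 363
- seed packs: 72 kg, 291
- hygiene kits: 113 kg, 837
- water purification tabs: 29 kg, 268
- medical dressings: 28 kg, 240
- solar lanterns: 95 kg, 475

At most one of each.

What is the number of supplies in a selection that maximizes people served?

4

Best achievable people served is 1845.
One optimal bundle: tool kits + school kits + hygiene kits + water purification tabs (233 kg).
All optima have 4 supplies.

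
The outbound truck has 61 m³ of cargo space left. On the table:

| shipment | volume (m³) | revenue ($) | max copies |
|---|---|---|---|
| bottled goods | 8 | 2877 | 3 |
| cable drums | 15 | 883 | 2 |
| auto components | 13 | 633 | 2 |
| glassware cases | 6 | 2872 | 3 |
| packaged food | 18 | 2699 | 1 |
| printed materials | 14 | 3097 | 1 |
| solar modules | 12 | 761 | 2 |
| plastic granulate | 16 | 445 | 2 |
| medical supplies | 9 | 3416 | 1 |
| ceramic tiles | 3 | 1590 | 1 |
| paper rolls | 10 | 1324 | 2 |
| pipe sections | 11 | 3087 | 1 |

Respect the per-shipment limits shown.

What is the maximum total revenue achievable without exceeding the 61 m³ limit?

Density check — ceramic tiles 530.00, glassware cases 478.67, medical supplies 379.56, bottled goods 359.62 are the best per m³.
Taking the top-ratio shipments first gives 3×bottled goods + 3×glassware cases + medical supplies + ceramic tiles for 22253 (54 m³).
Replace bottled goods with printed materials: the trade gains 220 net, giving 22473 at 60 m³.
Nothing else within 61 m³ beats 22473.

22473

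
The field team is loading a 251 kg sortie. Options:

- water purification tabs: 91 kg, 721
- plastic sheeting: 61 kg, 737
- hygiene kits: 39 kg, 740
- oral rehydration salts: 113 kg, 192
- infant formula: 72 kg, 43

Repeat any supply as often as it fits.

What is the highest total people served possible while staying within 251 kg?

4440

Ranking by ratio (people served/kg): hygiene kits 18.97, plastic sheeting 12.08, water purification tabs 7.92.
6×hygiene kits uses 234 of the 251 kg and totals 4440.
Every other selection either busts 251 kg or fails to beat 4440.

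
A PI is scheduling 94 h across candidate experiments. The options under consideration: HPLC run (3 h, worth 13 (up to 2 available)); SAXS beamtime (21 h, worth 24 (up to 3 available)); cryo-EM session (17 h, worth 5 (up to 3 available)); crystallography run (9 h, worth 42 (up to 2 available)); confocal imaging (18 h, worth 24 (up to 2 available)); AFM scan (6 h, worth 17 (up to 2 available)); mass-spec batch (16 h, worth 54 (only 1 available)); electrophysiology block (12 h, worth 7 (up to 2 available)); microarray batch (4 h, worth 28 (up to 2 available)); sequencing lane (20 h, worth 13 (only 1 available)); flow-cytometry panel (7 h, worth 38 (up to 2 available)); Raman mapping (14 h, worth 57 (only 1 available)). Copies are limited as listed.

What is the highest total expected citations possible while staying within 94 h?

387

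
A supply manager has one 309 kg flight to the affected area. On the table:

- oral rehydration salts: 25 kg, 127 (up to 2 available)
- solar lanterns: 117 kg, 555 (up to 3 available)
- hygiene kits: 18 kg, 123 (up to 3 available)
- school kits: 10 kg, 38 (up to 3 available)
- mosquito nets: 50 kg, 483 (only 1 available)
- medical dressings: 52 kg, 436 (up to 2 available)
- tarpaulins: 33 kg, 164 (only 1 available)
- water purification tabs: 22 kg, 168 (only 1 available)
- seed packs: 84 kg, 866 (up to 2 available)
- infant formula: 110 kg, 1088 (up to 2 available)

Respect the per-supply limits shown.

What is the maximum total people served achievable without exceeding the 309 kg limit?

3042

Density check — seed packs 10.31, infant formula 9.89, mosquito nets 9.66 are the best per kg.
A density-first pass picks water purification tabs + 2×seed packs + infant formula — 2988 at 300 kg.
The 106 kg tied up in water purification tabs and seed packs is better spent on infant formula — total rises to 3042 (304 kg).
Nothing else within 309 kg beats 3042.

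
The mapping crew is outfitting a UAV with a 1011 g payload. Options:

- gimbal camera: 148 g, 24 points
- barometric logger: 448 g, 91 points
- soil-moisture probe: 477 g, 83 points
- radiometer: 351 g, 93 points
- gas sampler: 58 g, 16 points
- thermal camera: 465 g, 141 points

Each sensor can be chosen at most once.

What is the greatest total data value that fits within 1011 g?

By data value per g: thermal camera 0.30, gas sampler 0.28, radiometer 0.26, barometric logger 0.20 lead.
A density-first pass picks radiometer + gas sampler + thermal camera — 250 at 874 g.
Replace gas sampler with gimbal camera: the trade gains 8 net, giving 258 at 964 g.

258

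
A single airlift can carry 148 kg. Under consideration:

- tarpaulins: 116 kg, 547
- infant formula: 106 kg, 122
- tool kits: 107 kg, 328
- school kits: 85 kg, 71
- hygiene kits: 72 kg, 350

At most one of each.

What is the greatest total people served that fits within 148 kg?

Ranking by ratio (people served/kg): hygiene kits 4.86, tarpaulins 4.72, tool kits 3.07, infant formula 1.15.
The ratio heuristic lands on hygiene kits (350) but leaves 76 kg idle.
Dropping hygiene kits frees 72 kg; slotting in tarpaulins (116 kg) lifts the total to 547 at 116 kg.
The closest alternative, hygiene kits, reaches only 350.

547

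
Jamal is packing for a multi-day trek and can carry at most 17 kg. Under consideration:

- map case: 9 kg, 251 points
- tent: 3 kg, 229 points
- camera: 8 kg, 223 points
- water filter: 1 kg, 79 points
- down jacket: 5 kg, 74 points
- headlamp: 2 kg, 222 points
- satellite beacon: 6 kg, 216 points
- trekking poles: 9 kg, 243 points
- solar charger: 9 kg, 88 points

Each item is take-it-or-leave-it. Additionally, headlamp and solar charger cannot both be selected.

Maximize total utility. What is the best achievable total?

820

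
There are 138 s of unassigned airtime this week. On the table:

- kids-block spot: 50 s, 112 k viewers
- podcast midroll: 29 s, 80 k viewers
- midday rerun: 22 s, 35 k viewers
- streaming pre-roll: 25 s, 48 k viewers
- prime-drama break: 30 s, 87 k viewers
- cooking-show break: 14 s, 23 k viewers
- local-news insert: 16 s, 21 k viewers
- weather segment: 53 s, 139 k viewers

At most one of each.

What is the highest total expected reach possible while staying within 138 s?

354

Density check — prime-drama break 2.90, podcast midroll 2.76, weather segment 2.62, kids-block spot 2.24 are the best per s.
Podcast midroll + streaming pre-roll + prime-drama break + weather segment uses 137 of the 138 s and totals 354.
The closest alternative, podcast midroll + midday rerun + prime-drama break + weather segment, reaches only 341.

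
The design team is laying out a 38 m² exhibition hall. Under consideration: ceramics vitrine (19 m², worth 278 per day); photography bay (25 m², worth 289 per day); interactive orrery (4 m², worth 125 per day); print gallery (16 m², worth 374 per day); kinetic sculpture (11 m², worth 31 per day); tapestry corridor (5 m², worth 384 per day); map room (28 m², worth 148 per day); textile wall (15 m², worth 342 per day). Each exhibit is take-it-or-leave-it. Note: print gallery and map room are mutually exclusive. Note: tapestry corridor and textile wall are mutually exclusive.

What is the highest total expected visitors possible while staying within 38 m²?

914

Ranking by ratio (expected visitors/m²): tapestry corridor 76.80, interactive orrery 31.25, print gallery 23.38.
The ratio ordering already packs tightly: interactive orrery + print gallery + kinetic sculpture + tapestry corridor, 36 m², 914.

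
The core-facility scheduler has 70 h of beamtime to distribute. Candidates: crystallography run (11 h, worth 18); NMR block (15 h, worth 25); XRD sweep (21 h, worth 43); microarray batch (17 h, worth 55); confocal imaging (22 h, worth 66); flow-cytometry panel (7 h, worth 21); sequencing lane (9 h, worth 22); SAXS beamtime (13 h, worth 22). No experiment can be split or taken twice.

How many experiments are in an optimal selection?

5

The maximum expected citations within 70 h is 189.
For example NMR block + microarray batch + confocal imaging + flow-cytometry panel + sequencing lane achieves it, using 70 h.
Any selection reaching 189 contains exactly 5 experiments.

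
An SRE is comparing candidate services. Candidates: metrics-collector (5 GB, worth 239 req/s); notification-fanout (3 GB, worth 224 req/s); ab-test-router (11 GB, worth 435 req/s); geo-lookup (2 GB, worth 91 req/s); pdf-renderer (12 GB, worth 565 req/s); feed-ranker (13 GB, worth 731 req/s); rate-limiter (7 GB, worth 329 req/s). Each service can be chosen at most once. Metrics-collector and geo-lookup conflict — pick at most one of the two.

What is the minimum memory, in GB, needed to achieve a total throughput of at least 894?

16

Look for the lowest-memory combination reaching 894.
notification-fanout + feed-ranker: 955 throughput at 16 GB.
No combination under 16 GB hits 894.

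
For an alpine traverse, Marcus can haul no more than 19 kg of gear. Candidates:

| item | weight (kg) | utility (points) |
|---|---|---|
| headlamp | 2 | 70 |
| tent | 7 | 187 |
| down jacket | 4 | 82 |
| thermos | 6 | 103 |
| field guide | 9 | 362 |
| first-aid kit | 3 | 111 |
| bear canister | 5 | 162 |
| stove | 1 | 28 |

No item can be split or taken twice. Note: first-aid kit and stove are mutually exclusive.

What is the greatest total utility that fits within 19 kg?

Density check — field guide 40.22, first-aid kit 37.00, headlamp 35.00, bear canister 32.40 are the best per kg.
The ratio ordering already packs tightly: headlamp + field guide + first-aid kit + bear canister, 19 kg, 705.

705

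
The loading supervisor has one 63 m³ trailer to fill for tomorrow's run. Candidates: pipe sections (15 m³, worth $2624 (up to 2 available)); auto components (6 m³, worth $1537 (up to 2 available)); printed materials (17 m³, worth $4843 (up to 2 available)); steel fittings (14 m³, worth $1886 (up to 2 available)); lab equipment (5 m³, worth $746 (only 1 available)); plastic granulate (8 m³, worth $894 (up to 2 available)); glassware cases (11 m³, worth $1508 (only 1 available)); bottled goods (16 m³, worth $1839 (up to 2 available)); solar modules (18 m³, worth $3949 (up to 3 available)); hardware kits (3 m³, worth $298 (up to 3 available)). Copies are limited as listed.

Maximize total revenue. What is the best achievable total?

Filling by ratio: pipe sections + 2×auto components + 2×printed materials for 15384, with 2 m³ left unused.
The 21 m³ tied up in pipe sections and auto components is better spent on lab equipment + solar modules — total rises to 15918 (63 m³).
Nothing else within 63 m³ beats 15918.

15918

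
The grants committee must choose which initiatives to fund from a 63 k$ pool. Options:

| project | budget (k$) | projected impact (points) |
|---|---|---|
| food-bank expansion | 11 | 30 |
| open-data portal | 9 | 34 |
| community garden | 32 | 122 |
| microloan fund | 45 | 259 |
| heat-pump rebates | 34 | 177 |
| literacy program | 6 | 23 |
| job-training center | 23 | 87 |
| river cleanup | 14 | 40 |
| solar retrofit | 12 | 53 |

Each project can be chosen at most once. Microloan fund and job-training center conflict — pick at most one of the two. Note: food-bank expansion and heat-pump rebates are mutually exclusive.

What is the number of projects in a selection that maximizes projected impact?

3

Best achievable projected impact is 335.
One optimal bundle: microloan fund + literacy program + solar retrofit (63 k$).
Any selection reaching 335 contains exactly 3 projects.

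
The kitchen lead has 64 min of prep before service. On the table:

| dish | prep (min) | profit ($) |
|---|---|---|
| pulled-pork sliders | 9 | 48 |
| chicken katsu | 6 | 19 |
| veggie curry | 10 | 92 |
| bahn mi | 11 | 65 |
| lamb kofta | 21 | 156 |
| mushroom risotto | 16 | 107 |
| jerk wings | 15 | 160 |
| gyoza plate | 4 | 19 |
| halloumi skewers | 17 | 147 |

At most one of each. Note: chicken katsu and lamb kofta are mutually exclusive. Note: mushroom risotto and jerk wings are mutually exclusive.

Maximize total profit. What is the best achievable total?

555

Best packing: veggie curry + lamb kofta + jerk wings + halloumi skewers — 63 min, 555 total.
An exhaustive check of the 512 subsets confirms 555.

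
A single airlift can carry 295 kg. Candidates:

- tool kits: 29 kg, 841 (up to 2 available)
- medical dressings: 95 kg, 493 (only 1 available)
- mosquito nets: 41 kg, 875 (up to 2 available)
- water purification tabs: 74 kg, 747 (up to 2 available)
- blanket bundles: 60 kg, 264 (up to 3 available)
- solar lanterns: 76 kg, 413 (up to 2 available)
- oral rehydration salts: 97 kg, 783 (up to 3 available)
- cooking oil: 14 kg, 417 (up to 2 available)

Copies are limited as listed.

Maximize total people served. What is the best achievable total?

5049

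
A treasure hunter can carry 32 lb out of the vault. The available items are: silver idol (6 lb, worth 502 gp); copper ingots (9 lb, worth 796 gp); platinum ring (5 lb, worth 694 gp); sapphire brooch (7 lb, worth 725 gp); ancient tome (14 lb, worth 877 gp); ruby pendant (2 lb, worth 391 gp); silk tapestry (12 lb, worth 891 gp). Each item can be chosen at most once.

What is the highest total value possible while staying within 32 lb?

3203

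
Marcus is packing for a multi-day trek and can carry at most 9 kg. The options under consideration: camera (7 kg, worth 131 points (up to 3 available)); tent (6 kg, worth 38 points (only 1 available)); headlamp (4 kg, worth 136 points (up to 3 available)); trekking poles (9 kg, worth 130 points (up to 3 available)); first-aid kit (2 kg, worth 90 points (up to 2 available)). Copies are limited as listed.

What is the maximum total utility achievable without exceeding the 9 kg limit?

316

By utility per kg: first-aid kit 45.00, headlamp 34.00, camera 18.71, trekking poles 14.44 lead.
Best packing: headlamp + 2×first-aid kit — 8 kg, 316 total.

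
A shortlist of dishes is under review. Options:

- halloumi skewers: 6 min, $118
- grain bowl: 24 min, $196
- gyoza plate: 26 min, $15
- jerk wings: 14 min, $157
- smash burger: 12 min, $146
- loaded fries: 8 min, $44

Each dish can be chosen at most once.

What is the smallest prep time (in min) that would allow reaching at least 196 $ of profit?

18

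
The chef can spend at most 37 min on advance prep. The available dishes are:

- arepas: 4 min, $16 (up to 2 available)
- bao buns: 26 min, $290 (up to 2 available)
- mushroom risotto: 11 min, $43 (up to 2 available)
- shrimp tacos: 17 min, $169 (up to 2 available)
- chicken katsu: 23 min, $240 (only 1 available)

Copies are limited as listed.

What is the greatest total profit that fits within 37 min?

Greedy by ratio would take 2×arepas + bao buns: 34 min used, total 322.
Dropping 2×arepas and bao buns frees 34 min; slotting in 2×shrimp tacos (34 min) lifts the total to 338 at 34 min.
Nothing else within 37 min beats 338.

338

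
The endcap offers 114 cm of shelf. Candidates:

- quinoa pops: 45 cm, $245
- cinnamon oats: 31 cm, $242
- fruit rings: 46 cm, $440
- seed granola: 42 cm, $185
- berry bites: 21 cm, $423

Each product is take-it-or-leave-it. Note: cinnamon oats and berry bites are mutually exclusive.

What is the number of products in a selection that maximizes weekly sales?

3

Optimal total is 1108.
quinoa pops + fruit rings + berry bites hits 1108 at 112 cm.
Every optimal selection uses 3 products.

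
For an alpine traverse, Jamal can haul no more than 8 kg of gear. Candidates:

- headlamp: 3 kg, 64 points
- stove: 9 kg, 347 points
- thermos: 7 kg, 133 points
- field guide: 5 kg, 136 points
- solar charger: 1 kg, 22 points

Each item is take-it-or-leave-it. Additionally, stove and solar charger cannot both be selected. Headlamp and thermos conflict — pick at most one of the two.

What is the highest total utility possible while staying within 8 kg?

Ranking by ratio (utility/kg): stove 38.56, field guide 27.20, solar charger 22.00.
The ratio heuristic lands on field guide + solar charger (158) but leaves 2 kg idle.
Replace solar charger with headlamp: the trade gains 42 net, giving 200 at 8 kg.
Runner-up field guide + solar charger tops out at 158.

200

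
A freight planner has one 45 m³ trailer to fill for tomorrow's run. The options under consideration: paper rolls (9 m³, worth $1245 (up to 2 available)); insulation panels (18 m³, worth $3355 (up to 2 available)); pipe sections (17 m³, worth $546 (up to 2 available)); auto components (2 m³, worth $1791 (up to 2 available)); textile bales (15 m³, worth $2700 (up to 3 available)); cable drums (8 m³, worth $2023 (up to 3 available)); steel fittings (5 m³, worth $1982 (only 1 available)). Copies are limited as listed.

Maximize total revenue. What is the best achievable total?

12965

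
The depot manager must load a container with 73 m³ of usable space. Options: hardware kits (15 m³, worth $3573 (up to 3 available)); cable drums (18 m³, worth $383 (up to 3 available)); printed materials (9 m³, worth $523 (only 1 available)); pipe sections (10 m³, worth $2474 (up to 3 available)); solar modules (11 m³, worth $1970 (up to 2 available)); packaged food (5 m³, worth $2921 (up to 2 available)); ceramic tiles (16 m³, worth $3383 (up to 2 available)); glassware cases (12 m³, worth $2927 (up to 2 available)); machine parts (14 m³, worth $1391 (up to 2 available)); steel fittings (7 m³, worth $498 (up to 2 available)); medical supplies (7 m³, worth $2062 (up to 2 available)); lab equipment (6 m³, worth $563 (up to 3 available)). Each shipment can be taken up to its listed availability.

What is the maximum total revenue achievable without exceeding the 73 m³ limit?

21867

Greedy by ratio would take 3×pipe sections + 2×packaged food + glassware cases + 2×medical supplies + lab equipment: 72 m³ used, total 20878.
Replace 2×pipe sections and lab equipment with hardware kits + glassware cases: the trade gains 989 net, giving 21867 at 73 m³.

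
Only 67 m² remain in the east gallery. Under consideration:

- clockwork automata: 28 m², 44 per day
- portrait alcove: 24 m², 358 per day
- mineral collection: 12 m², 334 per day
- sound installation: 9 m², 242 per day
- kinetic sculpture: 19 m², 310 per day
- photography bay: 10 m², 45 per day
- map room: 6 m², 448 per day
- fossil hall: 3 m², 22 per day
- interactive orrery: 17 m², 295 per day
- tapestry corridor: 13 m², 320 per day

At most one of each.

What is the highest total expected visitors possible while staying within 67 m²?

1724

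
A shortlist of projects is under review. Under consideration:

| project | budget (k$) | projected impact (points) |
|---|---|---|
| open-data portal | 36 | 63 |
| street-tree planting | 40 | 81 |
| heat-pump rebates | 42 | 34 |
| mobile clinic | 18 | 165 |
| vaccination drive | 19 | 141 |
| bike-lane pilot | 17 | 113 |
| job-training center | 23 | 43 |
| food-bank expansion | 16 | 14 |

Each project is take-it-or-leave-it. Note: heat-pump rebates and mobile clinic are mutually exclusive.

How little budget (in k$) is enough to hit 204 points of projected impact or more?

35

Look for the lowest-budget combination reaching 204.
mobile clinic + bike-lane pilot: 278 projected impact at 35 k$.
Any bundle with less than 35 k$ falls short of 204.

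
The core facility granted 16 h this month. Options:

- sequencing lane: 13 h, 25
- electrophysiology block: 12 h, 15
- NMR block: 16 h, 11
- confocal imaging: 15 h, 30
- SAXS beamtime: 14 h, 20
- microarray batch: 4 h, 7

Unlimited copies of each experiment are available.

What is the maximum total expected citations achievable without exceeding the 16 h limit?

30

By expected citations per h: confocal imaging 2.00, sequencing lane 1.92, microarray batch 1.75, SAXS beamtime 1.43 lead.
The ratio ordering already packs tightly: confocal imaging, 15 h, 30.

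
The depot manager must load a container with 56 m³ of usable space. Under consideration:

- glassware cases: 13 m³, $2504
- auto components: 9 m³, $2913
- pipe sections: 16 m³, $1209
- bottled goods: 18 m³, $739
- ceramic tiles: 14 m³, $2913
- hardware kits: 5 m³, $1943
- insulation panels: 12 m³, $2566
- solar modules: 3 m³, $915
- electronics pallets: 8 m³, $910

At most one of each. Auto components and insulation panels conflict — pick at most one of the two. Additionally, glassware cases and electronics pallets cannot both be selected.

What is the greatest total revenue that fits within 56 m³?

11188

Ranking by ratio (revenue/m³): hardware kits 388.60, auto components 323.67, solar modules 305.00.
Taking glassware cases + auto components + ceramic tiles + hardware kits + solar modules: 44 m³ used, 11188 in revenue.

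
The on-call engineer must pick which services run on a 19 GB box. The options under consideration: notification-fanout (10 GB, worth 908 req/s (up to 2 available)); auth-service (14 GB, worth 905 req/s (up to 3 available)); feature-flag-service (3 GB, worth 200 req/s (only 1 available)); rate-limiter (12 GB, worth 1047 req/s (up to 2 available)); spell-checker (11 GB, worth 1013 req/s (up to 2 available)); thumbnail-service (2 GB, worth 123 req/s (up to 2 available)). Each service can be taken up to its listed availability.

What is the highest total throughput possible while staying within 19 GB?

1493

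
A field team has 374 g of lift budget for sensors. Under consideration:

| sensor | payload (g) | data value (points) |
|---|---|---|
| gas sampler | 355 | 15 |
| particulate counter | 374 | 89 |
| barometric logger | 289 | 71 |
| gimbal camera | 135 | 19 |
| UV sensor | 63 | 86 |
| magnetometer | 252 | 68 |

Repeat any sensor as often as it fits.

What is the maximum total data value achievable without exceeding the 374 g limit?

430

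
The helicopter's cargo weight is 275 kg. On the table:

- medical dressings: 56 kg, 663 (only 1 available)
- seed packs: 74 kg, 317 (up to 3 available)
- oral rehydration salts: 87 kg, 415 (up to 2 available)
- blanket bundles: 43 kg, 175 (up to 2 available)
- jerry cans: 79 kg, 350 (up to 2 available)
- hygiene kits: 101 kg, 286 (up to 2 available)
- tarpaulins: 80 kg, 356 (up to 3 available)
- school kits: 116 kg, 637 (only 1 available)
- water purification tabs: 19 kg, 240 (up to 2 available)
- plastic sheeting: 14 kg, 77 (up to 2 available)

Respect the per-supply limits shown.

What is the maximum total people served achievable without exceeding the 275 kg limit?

Density check — water purification tabs 12.63, medical dressings 11.84, plastic sheeting 5.50 are the best per kg.
The ratio heuristic lands on medical dressings + school kits + 2×water purification tabs + 2×plastic sheeting (1934) but leaves 37 kg idle.
Dropping plastic sheeting frees 14 kg; slotting in blanket bundles (43 kg) lifts the total to 2032 at 267 kg.
The spare 8 kg is too small for any remaining supply, and no exchange beats 2032.

2032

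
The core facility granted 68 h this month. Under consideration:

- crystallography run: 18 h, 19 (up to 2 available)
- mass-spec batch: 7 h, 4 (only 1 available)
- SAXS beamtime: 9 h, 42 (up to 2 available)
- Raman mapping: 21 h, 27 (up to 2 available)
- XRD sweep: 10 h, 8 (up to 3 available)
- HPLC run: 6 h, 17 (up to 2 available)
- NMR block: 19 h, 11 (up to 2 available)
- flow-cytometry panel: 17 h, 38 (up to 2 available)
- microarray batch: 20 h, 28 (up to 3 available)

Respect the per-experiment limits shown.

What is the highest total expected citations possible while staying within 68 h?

By expected citations per h: SAXS beamtime 4.67, HPLC run 2.83, flow-cytometry panel 2.24, microarray batch 1.40 lead.
2×SAXS beamtime + 2×HPLC run + 2×flow-cytometry panel uses 64 of the 68 h and totals 194.
That's the maximum — no swap from here does better than 194.

194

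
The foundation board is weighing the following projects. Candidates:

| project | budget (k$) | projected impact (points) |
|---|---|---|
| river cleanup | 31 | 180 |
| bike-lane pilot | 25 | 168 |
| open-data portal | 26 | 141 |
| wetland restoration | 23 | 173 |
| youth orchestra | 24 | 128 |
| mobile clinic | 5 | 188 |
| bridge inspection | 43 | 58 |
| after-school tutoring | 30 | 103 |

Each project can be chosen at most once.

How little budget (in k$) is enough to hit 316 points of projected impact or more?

28

Need the lightest bundle worth ≥ 316.
Taking wetland restoration + mobile clinic gives 361 (≥ 316) for 28 k$.
Any bundle with less than 28 k$ falls short of 316.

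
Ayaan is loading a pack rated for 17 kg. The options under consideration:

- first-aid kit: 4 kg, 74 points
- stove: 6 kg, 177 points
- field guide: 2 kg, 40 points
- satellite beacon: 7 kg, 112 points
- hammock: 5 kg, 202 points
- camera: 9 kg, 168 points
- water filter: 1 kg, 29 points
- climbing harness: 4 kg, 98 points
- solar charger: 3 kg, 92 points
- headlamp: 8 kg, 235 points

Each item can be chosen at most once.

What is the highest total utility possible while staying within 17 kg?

558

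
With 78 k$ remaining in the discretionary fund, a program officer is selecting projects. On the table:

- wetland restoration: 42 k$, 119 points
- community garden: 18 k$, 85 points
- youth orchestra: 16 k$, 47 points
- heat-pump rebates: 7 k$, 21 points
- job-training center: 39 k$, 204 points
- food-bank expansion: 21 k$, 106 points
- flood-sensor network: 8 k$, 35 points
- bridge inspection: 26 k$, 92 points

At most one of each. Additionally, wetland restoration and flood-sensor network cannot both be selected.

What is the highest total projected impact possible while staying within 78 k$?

395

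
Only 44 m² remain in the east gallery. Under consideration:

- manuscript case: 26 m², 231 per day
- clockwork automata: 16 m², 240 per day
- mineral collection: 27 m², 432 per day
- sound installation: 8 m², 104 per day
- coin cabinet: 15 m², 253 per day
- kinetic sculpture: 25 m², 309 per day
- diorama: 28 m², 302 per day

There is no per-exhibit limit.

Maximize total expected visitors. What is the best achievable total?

685

Greedy by ratio would take sound installation + 2×coin cabinet: 38 m² used, total 610.
Replace sound installation and coin cabinet with mineral collection: the trade gains 75 net, giving 685 at 42 m².
Every other selection either busts 44 m² or fails to beat 685.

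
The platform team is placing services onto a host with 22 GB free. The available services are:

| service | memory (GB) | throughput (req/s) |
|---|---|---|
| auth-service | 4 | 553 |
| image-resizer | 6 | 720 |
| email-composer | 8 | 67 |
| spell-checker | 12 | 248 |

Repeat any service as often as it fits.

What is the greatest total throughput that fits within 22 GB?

2932

By throughput per GB: auth-service 138.25, image-resizer 120.00, spell-checker 20.67 lead.
A density-first pass picks 5×auth-service — 2765 at 20 GB.
Dropping auth-service frees 4 GB; slotting in image-resizer (6 GB) lifts the total to 2932 at 22 GB.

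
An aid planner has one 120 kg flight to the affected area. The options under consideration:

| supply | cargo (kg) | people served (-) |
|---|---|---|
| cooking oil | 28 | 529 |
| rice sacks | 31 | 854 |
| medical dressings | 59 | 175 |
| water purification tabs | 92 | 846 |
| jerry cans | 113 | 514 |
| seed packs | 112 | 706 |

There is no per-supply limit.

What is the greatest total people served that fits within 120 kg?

Ranking by ratio (people served/kg): rice sacks 27.55, cooking oil 18.89, water purification tabs 9.20, seed packs 6.30.
Greedy by ratio would take 3×rice sacks: 93 kg used, total 2562.
The 31 kg tied up in rice sacks is better spent on 2×cooking oil — total rises to 2766 (118 kg).

2766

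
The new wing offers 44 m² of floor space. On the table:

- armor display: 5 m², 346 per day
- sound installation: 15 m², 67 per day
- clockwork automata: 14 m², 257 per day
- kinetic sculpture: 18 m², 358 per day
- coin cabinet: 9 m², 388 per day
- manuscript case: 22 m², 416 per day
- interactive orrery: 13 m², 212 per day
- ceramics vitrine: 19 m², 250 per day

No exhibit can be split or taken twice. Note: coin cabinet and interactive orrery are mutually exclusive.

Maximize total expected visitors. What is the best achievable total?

Greedy by ratio would take armor display + kinetic sculpture + coin cabinet: 32 m² used, total 1092.
The 18 m² tied up in kinetic sculpture is better spent on manuscript case — total rises to 1150 (36 m²).

1150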